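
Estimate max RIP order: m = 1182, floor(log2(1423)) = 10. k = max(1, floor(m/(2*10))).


floor(log2(1423)) = 10.
2*10 = 20.
m/(2*floor(log2(n))) = 1182/20 ≈ 59.1.
floor = 59.
k = max(1, 59) = 59.

59


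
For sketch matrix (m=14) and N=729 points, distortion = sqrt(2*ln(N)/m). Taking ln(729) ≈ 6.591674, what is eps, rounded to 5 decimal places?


ln(729) ≈ 6.591674.
2*ln(N)/m ≈ 2*6.591674/14 ≈ 0.94166771.
eps = sqrt(0.94166771) ≈ 0.9703956 ≈ 0.97040.

0.97040


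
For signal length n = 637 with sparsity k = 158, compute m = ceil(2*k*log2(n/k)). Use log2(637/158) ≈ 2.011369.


log2(n/k) = log2(637/158) ≈ 2.011369.
2*k*log2(n/k) ≈ 2*158*2.011369 = 635.592604.
m = ceil(635.592604) = 636.

636


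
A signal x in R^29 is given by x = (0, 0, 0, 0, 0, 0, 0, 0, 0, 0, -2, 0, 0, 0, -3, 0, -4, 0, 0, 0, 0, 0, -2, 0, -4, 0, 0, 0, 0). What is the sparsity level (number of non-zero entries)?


Non-zero positions: [10, 14, 16, 22, 24].
Sparsity = 5.

5


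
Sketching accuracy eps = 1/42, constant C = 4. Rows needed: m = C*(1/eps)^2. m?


1/eps = 42.
(1/eps)^2 = 1764.
m = 4*1764 = 7056.

7056


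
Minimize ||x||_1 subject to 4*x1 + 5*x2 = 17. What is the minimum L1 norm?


Axis intercepts:
  x1 = 17/4, x2 = 0: L1 = 17/4
  x1 = 0, x2 = 17/5: L1 = 17/5
x* = (0, 17/5)
||x*||_1 = 17/5.

17/5


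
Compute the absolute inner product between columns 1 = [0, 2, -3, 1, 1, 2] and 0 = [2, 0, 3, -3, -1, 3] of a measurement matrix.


Inner product: 0*2 + 2*0 + -3*3 + 1*-3 + 1*-1 + 2*3
Products: [0, 0, -9, -3, -1, 6]
Sum = -7.
|dot| = 7.

7


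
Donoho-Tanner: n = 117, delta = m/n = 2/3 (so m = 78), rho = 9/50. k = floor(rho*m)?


m = 2/3*117 = 78.
rho = 9/50.
rho*m = 9/50*78 = 14.04.
k = floor(14.04) = 14.

14


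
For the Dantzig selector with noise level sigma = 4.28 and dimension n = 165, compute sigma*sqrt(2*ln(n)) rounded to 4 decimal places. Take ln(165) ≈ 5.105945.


ln(165) ≈ 5.105945.
2*ln(n) ≈ 10.21189.
sqrt(2*ln(n)) ≈ sqrt(10.21189) ≈ 3.195605.
threshold ≈ 4.28*3.195605 = 13.6771894 ≈ 13.6772.

13.6772


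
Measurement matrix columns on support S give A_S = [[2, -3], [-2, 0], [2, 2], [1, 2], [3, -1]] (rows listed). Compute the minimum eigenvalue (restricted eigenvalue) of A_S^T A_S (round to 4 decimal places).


A_S^T A_S = [[22, -3], [-3, 18]].
trace = 40.
det = 387.
disc = trace^2 - 4*det = 1600 - 4*387 = 52.
sqrt(52) ≈ 7.211103.
lam_min = (40 - sqrt(52))/2 ≈ (40 - 7.211103)/2 = 16.3944485 ≈ 16.3944.

16.3944


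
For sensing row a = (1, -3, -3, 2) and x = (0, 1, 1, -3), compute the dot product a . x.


Non-zero terms: ['-3*1', '-3*1', '2*-3']
Products: [-3, -3, -6]
y = sum = -12.

-12


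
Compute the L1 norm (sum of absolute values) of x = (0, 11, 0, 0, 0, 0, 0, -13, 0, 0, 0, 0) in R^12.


Non-zero entries: [(1, 11), (7, -13)]
Absolute values: [11, 13]
||x||_1 = sum = 24.

24


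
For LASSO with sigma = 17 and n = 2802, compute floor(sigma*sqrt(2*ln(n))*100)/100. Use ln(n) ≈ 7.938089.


ln(2802) ≈ 7.938089.
2*ln(n) ≈ 15.876178.
sqrt(2*ln(n)) ≈ sqrt(15.876178) ≈ 3.984492.
lambda ≈ 17*3.984492 = 67.736364.
floor(lambda*100)/100 = 67.73.

67.73


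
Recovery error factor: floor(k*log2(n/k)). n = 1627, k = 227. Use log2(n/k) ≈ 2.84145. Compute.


log2(n/k) = log2(1627/227) ≈ 2.84145.
k*log2(n/k) ≈ 227*2.84145 = 645.00915.
floor(645.00915) = 645.

645


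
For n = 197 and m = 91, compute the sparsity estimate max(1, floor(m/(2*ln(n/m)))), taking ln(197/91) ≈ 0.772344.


n/m = 197/91.
ln(n/m) ≈ 0.772344.
2*ln(n/m) ≈ 1.544688.
m/(2*ln(n/m)) ≈ 91/1.544688 ≈ 58.9116.
floor = 58.
k_max = max(1, 58) = 58.

58


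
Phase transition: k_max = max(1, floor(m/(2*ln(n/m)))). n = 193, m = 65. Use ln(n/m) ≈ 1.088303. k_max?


n/m = 193/65.
ln(n/m) ≈ 1.088303.
2*ln(n/m) ≈ 2.176606.
m/(2*ln(n/m)) ≈ 65/2.176606 ≈ 29.863.
floor = 29.
k_max = max(1, 29) = 29.

29


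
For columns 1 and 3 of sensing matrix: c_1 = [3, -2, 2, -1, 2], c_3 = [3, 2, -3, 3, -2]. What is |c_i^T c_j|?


Inner product: 3*3 + -2*2 + 2*-3 + -1*3 + 2*-2
Products: [9, -4, -6, -3, -4]
Sum = -8.
|dot| = 8.

8


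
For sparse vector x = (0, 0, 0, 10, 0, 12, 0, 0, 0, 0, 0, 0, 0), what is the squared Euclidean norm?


Non-zero entries: [(3, 10), (5, 12)]
Squares: [100, 144]
||x||_2^2 = sum = 244.

244


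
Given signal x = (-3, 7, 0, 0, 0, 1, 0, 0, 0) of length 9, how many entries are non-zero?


Non-zero positions: [0, 1, 5].
Sparsity = 3.

3


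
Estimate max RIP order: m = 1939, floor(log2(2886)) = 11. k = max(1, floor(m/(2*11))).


floor(log2(2886)) = 11.
2*11 = 22.
m/(2*floor(log2(n))) = 1939/22 ≈ 88.1364.
floor = 88.
k = max(1, 88) = 88.

88


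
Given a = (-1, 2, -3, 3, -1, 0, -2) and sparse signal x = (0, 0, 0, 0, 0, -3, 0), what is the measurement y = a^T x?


Non-zero terms: ['0*-3']
Products: [0]
y = sum = 0.

0


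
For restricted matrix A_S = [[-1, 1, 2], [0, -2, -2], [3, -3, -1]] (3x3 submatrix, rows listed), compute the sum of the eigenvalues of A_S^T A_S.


Sum of eigenvalues of A_S^T A_S = trace(A_S^T A_S) = sum of squared column norms of A_S.
A_S^T A_S diagonal: [10, 14, 9].
trace = 10 + 14 + 9 = 33.

33


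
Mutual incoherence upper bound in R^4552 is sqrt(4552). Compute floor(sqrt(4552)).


67^2 = 4489 <= 4552 < 4624 = 68^2, so 67 <= sqrt(4552) < 68.
floor(sqrt(4552)) = 67.

67


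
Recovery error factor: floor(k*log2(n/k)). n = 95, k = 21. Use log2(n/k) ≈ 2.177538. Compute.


log2(n/k) = log2(95/21) ≈ 2.177538.
k*log2(n/k) ≈ 21*2.177538 = 45.728298.
floor(45.728298) = 45.

45


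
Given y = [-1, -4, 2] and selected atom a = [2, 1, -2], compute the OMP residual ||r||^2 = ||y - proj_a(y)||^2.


a^T a = 9.
a^T y = -10.
coeff = -10/9 = -10/9.
||r||^2 = 89/9.

89/9


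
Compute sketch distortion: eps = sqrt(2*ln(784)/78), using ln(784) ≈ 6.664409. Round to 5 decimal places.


ln(784) ≈ 6.664409.
2*ln(N)/m ≈ 2*6.664409/78 ≈ 0.17088228.
eps = sqrt(0.17088228) ≈ 0.4133791 ≈ 0.41338.

0.41338


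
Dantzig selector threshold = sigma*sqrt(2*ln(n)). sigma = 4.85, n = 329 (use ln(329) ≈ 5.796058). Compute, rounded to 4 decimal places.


ln(329) ≈ 5.796058.
2*ln(n) ≈ 11.592116.
sqrt(2*ln(n)) ≈ sqrt(11.592116) ≈ 3.40472.
threshold ≈ 4.85*3.40472 = 16.512892 ≈ 16.5129.

16.5129


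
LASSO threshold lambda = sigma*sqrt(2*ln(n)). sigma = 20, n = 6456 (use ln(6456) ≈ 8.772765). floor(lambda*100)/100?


ln(6456) ≈ 8.772765.
2*ln(n) ≈ 17.54553.
sqrt(2*ln(n)) ≈ sqrt(17.54553) ≈ 4.188738.
lambda ≈ 20*4.188738 = 83.77476.
floor(lambda*100)/100 = 83.77.

83.77


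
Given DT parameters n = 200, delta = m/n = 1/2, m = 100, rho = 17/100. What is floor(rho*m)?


m = 1/2*200 = 100.
rho = 17/100.
rho*m = 17/100*100 = 17.
k = floor(17) = 17.

17


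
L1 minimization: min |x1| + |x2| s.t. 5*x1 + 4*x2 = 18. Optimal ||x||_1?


Axis intercepts:
  x1 = 18/5, x2 = 0: L1 = 18/5
  x1 = 0, x2 = 9/2: L1 = 9/2
x* = (18/5, 0)
||x*||_1 = 18/5.

18/5


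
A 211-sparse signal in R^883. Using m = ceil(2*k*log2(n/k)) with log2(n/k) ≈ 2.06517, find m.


log2(n/k) = log2(883/211) ≈ 2.06517.
2*k*log2(n/k) ≈ 2*211*2.06517 = 871.50174.
m = ceil(871.50174) = 872.

872


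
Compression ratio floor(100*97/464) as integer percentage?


100*m/n = 100*97/464 ≈ 20.9052.
floor = 20.

20


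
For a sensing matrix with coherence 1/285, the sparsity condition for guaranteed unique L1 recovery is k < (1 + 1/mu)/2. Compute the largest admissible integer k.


1/mu = 285.
1 + 1/mu = 286.
(1 + 1/mu)/2 = 143 is an integer and the inequality is strict, so k_max = 143 - 1 = 142.

142


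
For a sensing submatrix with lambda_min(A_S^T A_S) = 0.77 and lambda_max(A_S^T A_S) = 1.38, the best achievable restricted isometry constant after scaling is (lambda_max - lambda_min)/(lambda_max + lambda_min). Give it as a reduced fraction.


lambda_max - lambda_min = 1.38 - 0.77 = 0.61.
lambda_max + lambda_min = 1.38 + 0.77 = 2.15.
delta = 0.61/2.15 = 61/215.

61/215


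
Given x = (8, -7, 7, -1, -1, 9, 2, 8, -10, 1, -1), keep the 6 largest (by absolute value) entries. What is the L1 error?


Sorted |x_i| descending: [10, 9, 8, 8, 7, 7, 2, 1, 1, 1, 1]
Keep top 6: [10, 9, 8, 8, 7, 7]
Tail entries: [2, 1, 1, 1, 1]
L1 error = sum of tail = 6.

6


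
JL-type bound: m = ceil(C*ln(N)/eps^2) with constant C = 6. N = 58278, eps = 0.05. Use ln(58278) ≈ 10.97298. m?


ln(58278) ≈ 10.97298.
eps^2 = 0.05^2 = 0.0025.
C*ln(N)/eps^2 ≈ 6*10.97298/0.0025 ≈ 26335.152.
m = ceil(26335.152) = 26336.

26336


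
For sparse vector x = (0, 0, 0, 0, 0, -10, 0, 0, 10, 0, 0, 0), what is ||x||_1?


Non-zero entries: [(5, -10), (8, 10)]
Absolute values: [10, 10]
||x||_1 = sum = 20.

20


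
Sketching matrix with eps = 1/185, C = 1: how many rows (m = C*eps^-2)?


1/eps = 185.
(1/eps)^2 = 34225.
m = 1*34225 = 34225.

34225


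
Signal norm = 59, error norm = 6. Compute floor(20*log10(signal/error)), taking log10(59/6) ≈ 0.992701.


||x||/||e|| = 59/6.
log10(59/6) ≈ 0.992701.
20*log10(||x||/||e||) ≈ 20*0.992701 = 19.85402.
floor(19.85402) = 19.

19


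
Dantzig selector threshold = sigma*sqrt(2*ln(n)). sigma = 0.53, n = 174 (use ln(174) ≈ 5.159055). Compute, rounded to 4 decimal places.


ln(174) ≈ 5.159055.
2*ln(n) ≈ 10.31811.
sqrt(2*ln(n)) ≈ sqrt(10.31811) ≈ 3.212182.
threshold ≈ 0.53*3.212182 = 1.70245646 ≈ 1.7025.

1.7025


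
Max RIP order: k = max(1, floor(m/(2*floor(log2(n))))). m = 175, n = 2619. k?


floor(log2(2619)) = 11.
2*11 = 22.
m/(2*floor(log2(n))) = 175/22 ≈ 7.9545.
floor = 7.
k = max(1, 7) = 7.

7


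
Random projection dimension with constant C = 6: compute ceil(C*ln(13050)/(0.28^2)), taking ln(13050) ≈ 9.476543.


ln(13050) ≈ 9.476543.
eps^2 = 0.28^2 = 0.0784.
C*ln(N)/eps^2 ≈ 6*9.476543/0.0784 ≈ 725.2456.
m = ceil(725.2456) = 726.

726


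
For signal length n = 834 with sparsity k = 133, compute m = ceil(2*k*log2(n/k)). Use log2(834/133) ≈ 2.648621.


log2(n/k) = log2(834/133) ≈ 2.648621.
2*k*log2(n/k) ≈ 2*133*2.648621 = 704.533186.
m = ceil(704.533186) = 705.

705


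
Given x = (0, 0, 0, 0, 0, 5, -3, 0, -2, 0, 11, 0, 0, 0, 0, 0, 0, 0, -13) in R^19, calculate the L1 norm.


Non-zero entries: [(5, 5), (6, -3), (8, -2), (10, 11), (18, -13)]
Absolute values: [5, 3, 2, 11, 13]
||x||_1 = sum = 34.

34


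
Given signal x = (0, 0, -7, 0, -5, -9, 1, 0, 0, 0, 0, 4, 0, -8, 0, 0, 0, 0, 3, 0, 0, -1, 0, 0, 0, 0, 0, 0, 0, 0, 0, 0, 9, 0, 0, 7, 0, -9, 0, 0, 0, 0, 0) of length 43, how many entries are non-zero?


Non-zero positions: [2, 4, 5, 6, 11, 13, 18, 21, 32, 35, 37].
Sparsity = 11.

11


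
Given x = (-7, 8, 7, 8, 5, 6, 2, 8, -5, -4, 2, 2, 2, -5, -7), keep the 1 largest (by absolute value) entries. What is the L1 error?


Sorted |x_i| descending: [8, 8, 8, 7, 7, 7, 6, 5, 5, 5, 4, 2, 2, 2, 2]
Keep top 1: [8]
Tail entries: [8, 8, 7, 7, 7, 6, 5, 5, 5, 4, 2, 2, 2, 2]
L1 error = sum of tail = 70.

70


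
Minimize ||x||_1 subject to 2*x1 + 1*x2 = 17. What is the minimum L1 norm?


Axis intercepts:
  x1 = 17/2, x2 = 0: L1 = 17/2
  x1 = 0, x2 = 17: L1 = 17
x* = (17/2, 0)
||x*||_1 = 17/2.

17/2


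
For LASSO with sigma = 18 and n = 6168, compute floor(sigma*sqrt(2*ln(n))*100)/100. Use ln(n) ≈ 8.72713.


ln(6168) ≈ 8.72713.
2*ln(n) ≈ 17.45426.
sqrt(2*ln(n)) ≈ sqrt(17.45426) ≈ 4.17783.
lambda ≈ 18*4.17783 = 75.20094.
floor(lambda*100)/100 = 75.20.

75.20


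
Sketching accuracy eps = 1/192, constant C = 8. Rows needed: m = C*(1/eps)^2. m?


1/eps = 192.
(1/eps)^2 = 36864.
m = 8*36864 = 294912.

294912


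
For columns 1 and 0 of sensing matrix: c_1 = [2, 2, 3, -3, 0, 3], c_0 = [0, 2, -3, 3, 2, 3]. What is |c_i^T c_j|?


Inner product: 2*0 + 2*2 + 3*-3 + -3*3 + 0*2 + 3*3
Products: [0, 4, -9, -9, 0, 9]
Sum = -5.
|dot| = 5.

5


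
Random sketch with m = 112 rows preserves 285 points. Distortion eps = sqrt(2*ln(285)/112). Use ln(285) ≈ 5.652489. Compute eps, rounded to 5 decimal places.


ln(285) ≈ 5.652489.
2*ln(N)/m ≈ 2*5.652489/112 ≈ 0.1009373.
eps = sqrt(0.1009373) ≈ 0.3177063 ≈ 0.31771.

0.31771


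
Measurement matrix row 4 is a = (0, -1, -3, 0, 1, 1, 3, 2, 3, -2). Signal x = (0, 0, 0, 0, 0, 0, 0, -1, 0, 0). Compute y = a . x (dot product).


Non-zero terms: ['2*-1']
Products: [-2]
y = sum = -2.

-2


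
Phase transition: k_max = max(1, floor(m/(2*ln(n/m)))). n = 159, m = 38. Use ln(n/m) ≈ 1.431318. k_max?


n/m = 159/38.
ln(n/m) ≈ 1.431318.
2*ln(n/m) ≈ 2.862636.
m/(2*ln(n/m)) ≈ 38/2.862636 ≈ 13.2745.
floor = 13.
k_max = max(1, 13) = 13.

13


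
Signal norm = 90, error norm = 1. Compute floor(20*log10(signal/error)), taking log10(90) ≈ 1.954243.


||x||/||e|| = 90/1 = 90.
log10(90) ≈ 1.954243.
20*log10(||x||/||e||) ≈ 20*1.954243 = 39.08486.
floor(39.08486) = 39.

39


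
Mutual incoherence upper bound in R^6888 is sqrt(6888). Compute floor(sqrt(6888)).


82^2 = 6724 <= 6888 < 6889 = 83^2, so 82 <= sqrt(6888) < 83.
floor(sqrt(6888)) = 82.

82


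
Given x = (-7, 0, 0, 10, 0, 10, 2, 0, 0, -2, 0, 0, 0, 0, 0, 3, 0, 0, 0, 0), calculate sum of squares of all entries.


Non-zero entries: [(0, -7), (3, 10), (5, 10), (6, 2), (9, -2), (15, 3)]
Squares: [49, 100, 100, 4, 4, 9]
||x||_2^2 = sum = 266.

266


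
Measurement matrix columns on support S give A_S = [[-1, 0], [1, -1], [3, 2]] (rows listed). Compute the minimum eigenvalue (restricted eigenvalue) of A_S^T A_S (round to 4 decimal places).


A_S^T A_S = [[11, 5], [5, 5]].
trace = 16.
det = 30.
disc = trace^2 - 4*det = 256 - 4*30 = 136.
sqrt(136) ≈ 11.661904.
lam_min = (16 - sqrt(136))/2 ≈ (16 - 11.661904)/2 = 2.169048 ≈ 2.1690.

2.1690


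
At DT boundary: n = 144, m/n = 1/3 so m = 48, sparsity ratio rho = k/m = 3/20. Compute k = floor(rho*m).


m = 1/3*144 = 48.
rho = 3/20.
rho*m = 3/20*48 = 7.2.
k = floor(7.2) = 7.

7


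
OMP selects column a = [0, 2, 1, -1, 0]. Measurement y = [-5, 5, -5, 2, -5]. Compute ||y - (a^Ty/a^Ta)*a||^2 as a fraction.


a^T a = 6.
a^T y = 3.
coeff = 3/6 = 1/2.
||r||^2 = 205/2.

205/2


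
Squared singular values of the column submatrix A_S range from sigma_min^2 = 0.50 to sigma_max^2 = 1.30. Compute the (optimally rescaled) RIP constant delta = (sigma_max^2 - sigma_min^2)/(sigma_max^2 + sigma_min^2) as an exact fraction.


lambda_max - lambda_min = 1.30 - 0.50 = 0.80.
lambda_max + lambda_min = 1.30 + 0.50 = 1.80.
delta = 0.80/1.80 = 80/180 = 4/9.

4/9


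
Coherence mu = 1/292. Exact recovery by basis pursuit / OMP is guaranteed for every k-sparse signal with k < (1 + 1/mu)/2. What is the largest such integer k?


1/mu = 292.
1 + 1/mu = 293.
(1 + 1/mu)/2 = 146.5 is not an integer, so k_max = floor(146.5) = 146.

146


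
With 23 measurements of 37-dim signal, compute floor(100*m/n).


100*m/n = 100*23/37 ≈ 62.1622.
floor = 62.

62


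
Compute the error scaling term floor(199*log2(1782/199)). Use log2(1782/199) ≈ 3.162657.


log2(n/k) = log2(1782/199) ≈ 3.162657.
k*log2(n/k) ≈ 199*3.162657 = 629.368743.
floor(629.368743) = 629.

629


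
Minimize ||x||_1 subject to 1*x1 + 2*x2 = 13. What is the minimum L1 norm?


Axis intercepts:
  x1 = 13, x2 = 0: L1 = 13
  x1 = 0, x2 = 13/2: L1 = 13/2
x* = (0, 13/2)
||x*||_1 = 13/2.

13/2


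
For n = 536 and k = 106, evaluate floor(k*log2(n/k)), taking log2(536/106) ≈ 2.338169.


log2(n/k) = log2(536/106) ≈ 2.338169.
k*log2(n/k) ≈ 106*2.338169 = 247.845914.
floor(247.845914) = 247.

247


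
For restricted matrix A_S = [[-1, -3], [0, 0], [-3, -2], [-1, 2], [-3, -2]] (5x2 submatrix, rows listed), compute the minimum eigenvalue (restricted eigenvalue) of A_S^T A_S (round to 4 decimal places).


A_S^T A_S = [[20, 13], [13, 21]].
trace = 41.
det = 251.
disc = trace^2 - 4*det = 1681 - 4*251 = 677.
sqrt(677) ≈ 26.019224.
lam_min = (41 - sqrt(677))/2 ≈ (41 - 26.019224)/2 = 7.490388 ≈ 7.4904.

7.4904


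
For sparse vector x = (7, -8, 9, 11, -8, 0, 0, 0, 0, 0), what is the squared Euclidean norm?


Non-zero entries: [(0, 7), (1, -8), (2, 9), (3, 11), (4, -8)]
Squares: [49, 64, 81, 121, 64]
||x||_2^2 = sum = 379.

379


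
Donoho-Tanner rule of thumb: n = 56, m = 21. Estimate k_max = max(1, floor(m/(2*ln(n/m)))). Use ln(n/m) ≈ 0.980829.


n/m = 56/21 = 8/3.
ln(n/m) ≈ 0.980829.
2*ln(n/m) ≈ 1.961658.
m/(2*ln(n/m)) ≈ 21/1.961658 ≈ 10.7052.
floor = 10.
k_max = max(1, 10) = 10.

10


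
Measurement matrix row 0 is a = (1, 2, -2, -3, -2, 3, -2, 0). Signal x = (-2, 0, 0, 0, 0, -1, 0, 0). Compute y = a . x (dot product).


Non-zero terms: ['1*-2', '3*-1']
Products: [-2, -3]
y = sum = -5.

-5


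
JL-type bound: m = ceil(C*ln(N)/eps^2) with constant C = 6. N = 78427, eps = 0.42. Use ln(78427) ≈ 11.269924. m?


ln(78427) ≈ 11.269924.
eps^2 = 0.42^2 = 0.1764.
C*ln(N)/eps^2 ≈ 6*11.269924/0.1764 ≈ 383.3307.
m = ceil(383.3307) = 384.

384


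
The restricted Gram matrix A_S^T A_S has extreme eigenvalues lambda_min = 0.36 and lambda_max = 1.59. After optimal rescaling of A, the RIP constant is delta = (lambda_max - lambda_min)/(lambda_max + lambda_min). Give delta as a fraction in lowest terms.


lambda_max - lambda_min = 1.59 - 0.36 = 1.23.
lambda_max + lambda_min = 1.59 + 0.36 = 1.95.
delta = 1.23/1.95 = 123/195 = 41/65.

41/65


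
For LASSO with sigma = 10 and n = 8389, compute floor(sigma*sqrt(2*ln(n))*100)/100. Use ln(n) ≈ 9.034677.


ln(8389) ≈ 9.034677.
2*ln(n) ≈ 18.069354.
sqrt(2*ln(n)) ≈ sqrt(18.069354) ≈ 4.250806.
lambda ≈ 10*4.250806 = 42.50806.
floor(lambda*100)/100 = 42.50.

42.50


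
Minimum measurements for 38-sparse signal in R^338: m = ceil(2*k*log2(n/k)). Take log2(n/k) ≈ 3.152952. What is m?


log2(n/k) = log2(338/38) ≈ 3.152952.
2*k*log2(n/k) ≈ 2*38*3.152952 = 239.624352.
m = ceil(239.624352) = 240.

240


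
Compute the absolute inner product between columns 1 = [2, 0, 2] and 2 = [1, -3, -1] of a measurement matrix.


Inner product: 2*1 + 0*-3 + 2*-1
Products: [2, 0, -2]
Sum = 0.
|dot| = 0.

0


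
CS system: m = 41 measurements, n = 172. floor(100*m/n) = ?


100*m/n = 100*41/172 ≈ 23.8372.
floor = 23.

23


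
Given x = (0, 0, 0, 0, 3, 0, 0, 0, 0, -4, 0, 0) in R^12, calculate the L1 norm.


Non-zero entries: [(4, 3), (9, -4)]
Absolute values: [3, 4]
||x||_1 = sum = 7.

7


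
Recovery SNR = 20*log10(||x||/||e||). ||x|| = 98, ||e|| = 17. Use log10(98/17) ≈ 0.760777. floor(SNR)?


||x||/||e|| = 98/17.
log10(98/17) ≈ 0.760777.
20*log10(||x||/||e||) ≈ 20*0.760777 = 15.21554.
floor(15.21554) = 15.

15


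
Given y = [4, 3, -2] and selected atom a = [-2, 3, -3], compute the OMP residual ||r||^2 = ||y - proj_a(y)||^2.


a^T a = 22.
a^T y = 7.
coeff = 7/22 = 7/22.
||r||^2 = 589/22.

589/22


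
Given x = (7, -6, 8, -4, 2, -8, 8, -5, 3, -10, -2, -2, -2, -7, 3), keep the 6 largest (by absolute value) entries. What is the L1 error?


Sorted |x_i| descending: [10, 8, 8, 8, 7, 7, 6, 5, 4, 3, 3, 2, 2, 2, 2]
Keep top 6: [10, 8, 8, 8, 7, 7]
Tail entries: [6, 5, 4, 3, 3, 2, 2, 2, 2]
L1 error = sum of tail = 29.

29


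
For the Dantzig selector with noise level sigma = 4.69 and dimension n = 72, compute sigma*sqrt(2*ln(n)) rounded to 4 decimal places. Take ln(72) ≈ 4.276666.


ln(72) ≈ 4.276666.
2*ln(n) ≈ 8.553332.
sqrt(2*ln(n)) ≈ sqrt(8.553332) ≈ 2.924608.
threshold ≈ 4.69*2.924608 = 13.71641152 ≈ 13.7164.

13.7164


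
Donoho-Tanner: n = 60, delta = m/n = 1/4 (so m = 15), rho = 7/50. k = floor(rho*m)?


m = 1/4*60 = 15.
rho = 7/50.
rho*m = 7/50*15 = 2.1.
k = floor(2.1) = 2.

2


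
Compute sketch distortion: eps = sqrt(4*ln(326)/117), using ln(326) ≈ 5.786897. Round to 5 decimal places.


ln(326) ≈ 5.786897.
4*ln(N)/m ≈ 4*5.786897/117 ≈ 0.19784263.
eps = sqrt(0.19784263) ≈ 0.444795 ≈ 0.44480.

0.44480


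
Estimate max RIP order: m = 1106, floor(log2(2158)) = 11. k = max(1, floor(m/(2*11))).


floor(log2(2158)) = 11.
2*11 = 22.
m/(2*floor(log2(n))) = 1106/22 ≈ 50.2727.
floor = 50.
k = max(1, 50) = 50.

50


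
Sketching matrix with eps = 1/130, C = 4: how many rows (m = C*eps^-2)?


1/eps = 130.
(1/eps)^2 = 16900.
m = 4*16900 = 67600.

67600


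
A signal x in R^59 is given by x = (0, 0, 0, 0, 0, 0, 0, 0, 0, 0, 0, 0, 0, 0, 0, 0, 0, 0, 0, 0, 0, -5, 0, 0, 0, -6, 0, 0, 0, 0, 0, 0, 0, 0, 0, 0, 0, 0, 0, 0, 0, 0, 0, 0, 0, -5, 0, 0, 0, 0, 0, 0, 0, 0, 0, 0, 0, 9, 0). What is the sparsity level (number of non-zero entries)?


Non-zero positions: [21, 25, 45, 57].
Sparsity = 4.

4


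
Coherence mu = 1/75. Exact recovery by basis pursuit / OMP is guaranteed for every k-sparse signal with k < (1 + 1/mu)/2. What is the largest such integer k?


1/mu = 75.
1 + 1/mu = 76.
(1 + 1/mu)/2 = 38 is an integer and the inequality is strict, so k_max = 38 - 1 = 37.

37


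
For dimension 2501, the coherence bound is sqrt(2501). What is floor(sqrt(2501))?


50^2 = 2500 <= 2501 < 2601 = 51^2, so 50 <= sqrt(2501) < 51.
floor(sqrt(2501)) = 50.

50


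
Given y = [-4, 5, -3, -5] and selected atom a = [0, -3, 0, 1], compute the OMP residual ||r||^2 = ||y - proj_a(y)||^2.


a^T a = 10.
a^T y = -20.
coeff = -20/10 = -2.
||r||^2 = 35.

35


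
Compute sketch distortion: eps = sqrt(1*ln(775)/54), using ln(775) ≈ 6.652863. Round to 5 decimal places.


ln(775) ≈ 6.652863.
1*ln(N)/m ≈ 1*6.652863/54 ≈ 0.12320117.
eps = sqrt(0.12320117) ≈ 0.3510002 ≈ 0.35100.

0.35100


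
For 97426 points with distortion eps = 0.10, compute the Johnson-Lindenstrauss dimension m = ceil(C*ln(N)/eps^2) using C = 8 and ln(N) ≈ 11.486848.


ln(97426) ≈ 11.486848.
eps^2 = 0.10^2 = 0.01.
C*ln(N)/eps^2 ≈ 8*11.486848/0.01 ≈ 9189.4784.
m = ceil(9189.4784) = 9190.

9190


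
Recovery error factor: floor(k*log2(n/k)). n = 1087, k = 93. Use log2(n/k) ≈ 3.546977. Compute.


log2(n/k) = log2(1087/93) ≈ 3.546977.
k*log2(n/k) ≈ 93*3.546977 = 329.868861.
floor(329.868861) = 329.

329


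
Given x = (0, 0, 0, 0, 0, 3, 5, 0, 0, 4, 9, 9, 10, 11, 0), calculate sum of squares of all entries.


Non-zero entries: [(5, 3), (6, 5), (9, 4), (10, 9), (11, 9), (12, 10), (13, 11)]
Squares: [9, 25, 16, 81, 81, 100, 121]
||x||_2^2 = sum = 433.

433


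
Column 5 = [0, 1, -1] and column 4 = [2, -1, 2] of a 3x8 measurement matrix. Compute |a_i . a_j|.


Inner product: 0*2 + 1*-1 + -1*2
Products: [0, -1, -2]
Sum = -3.
|dot| = 3.

3


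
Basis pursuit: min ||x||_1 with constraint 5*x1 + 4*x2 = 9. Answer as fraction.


Axis intercepts:
  x1 = 9/5, x2 = 0: L1 = 9/5
  x1 = 0, x2 = 9/4: L1 = 9/4
x* = (9/5, 0)
||x*||_1 = 9/5.

9/5


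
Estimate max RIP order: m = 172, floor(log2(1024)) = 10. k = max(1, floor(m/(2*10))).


floor(log2(1024)) = 10.
2*10 = 20.
m/(2*floor(log2(n))) = 172/20 ≈ 8.6.
floor = 8.
k = max(1, 8) = 8.

8


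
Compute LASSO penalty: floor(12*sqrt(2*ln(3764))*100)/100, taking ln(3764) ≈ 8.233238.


ln(3764) ≈ 8.233238.
2*ln(n) ≈ 16.466476.
sqrt(2*ln(n)) ≈ sqrt(16.466476) ≈ 4.057891.
lambda ≈ 12*4.057891 = 48.694692.
floor(lambda*100)/100 = 48.69.

48.69


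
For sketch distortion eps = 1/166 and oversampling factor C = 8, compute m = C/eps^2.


1/eps = 166.
(1/eps)^2 = 27556.
m = 8*27556 = 220448.

220448


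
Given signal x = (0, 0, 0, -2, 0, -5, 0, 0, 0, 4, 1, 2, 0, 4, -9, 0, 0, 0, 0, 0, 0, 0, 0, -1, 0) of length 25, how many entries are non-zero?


Non-zero positions: [3, 5, 9, 10, 11, 13, 14, 23].
Sparsity = 8.

8


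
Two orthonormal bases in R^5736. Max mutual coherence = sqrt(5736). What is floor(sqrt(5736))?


75^2 = 5625 <= 5736 < 5776 = 76^2, so 75 <= sqrt(5736) < 76.
floor(sqrt(5736)) = 75.

75


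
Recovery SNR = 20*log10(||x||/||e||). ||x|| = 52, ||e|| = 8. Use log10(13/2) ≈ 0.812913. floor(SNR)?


||x||/||e|| = 52/8 = 13/2.
log10(13/2) ≈ 0.812913.
20*log10(||x||/||e||) ≈ 20*0.812913 = 16.25826.
floor(16.25826) = 16.

16


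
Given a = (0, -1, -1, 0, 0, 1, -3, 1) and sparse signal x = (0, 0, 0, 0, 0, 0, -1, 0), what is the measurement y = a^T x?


Non-zero terms: ['-3*-1']
Products: [3]
y = sum = 3.

3


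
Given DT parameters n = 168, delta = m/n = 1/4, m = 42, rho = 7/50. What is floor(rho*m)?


m = 1/4*168 = 42.
rho = 7/50.
rho*m = 7/50*42 = 5.88.
k = floor(5.88) = 5.

5


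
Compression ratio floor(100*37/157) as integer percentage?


100*m/n = 100*37/157 ≈ 23.5669.
floor = 23.

23


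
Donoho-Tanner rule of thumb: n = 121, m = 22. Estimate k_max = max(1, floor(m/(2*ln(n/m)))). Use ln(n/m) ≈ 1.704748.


n/m = 121/22 = 11/2.
ln(n/m) ≈ 1.704748.
2*ln(n/m) ≈ 3.409496.
m/(2*ln(n/m)) ≈ 22/3.409496 ≈ 6.4526.
floor = 6.
k_max = max(1, 6) = 6.

6


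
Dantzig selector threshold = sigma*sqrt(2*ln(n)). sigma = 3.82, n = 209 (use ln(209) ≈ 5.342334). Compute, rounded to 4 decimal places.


ln(209) ≈ 5.342334.
2*ln(n) ≈ 10.684668.
sqrt(2*ln(n)) ≈ sqrt(10.684668) ≈ 3.268741.
threshold ≈ 3.82*3.268741 = 12.48659062 ≈ 12.4866.

12.4866


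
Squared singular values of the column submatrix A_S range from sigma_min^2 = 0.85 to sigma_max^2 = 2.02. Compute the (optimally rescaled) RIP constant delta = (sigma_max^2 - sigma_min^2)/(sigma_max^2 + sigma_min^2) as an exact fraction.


lambda_max - lambda_min = 2.02 - 0.85 = 1.17.
lambda_max + lambda_min = 2.02 + 0.85 = 2.87.
delta = 1.17/2.87 = 117/287.

117/287


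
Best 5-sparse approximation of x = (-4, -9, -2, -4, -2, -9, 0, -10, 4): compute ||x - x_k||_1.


Sorted |x_i| descending: [10, 9, 9, 4, 4, 4, 2, 2, 0]
Keep top 5: [10, 9, 9, 4, 4]
Tail entries: [4, 2, 2, 0]
L1 error = sum of tail = 8.

8


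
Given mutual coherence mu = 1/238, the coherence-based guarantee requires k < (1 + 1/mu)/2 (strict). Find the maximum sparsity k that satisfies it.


1/mu = 238.
1 + 1/mu = 239.
(1 + 1/mu)/2 = 119.5 is not an integer, so k_max = floor(119.5) = 119.

119


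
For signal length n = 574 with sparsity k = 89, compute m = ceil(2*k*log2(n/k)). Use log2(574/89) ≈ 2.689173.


log2(n/k) = log2(574/89) ≈ 2.689173.
2*k*log2(n/k) ≈ 2*89*2.689173 = 478.672794.
m = ceil(478.672794) = 479.

479


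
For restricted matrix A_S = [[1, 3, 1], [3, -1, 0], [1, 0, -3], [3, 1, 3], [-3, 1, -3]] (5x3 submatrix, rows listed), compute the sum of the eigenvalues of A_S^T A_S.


Sum of eigenvalues of A_S^T A_S = trace(A_S^T A_S) = sum of squared column norms of A_S.
A_S^T A_S diagonal: [29, 12, 28].
trace = 29 + 12 + 28 = 69.

69


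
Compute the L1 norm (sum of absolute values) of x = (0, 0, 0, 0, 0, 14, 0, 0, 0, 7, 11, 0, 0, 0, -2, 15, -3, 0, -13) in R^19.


Non-zero entries: [(5, 14), (9, 7), (10, 11), (14, -2), (15, 15), (16, -3), (18, -13)]
Absolute values: [14, 7, 11, 2, 15, 3, 13]
||x||_1 = sum = 65.

65


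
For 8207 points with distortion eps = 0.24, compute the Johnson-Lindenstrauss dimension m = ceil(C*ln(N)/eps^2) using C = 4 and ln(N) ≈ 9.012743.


ln(8207) ≈ 9.012743.
eps^2 = 0.24^2 = 0.0576.
C*ln(N)/eps^2 ≈ 4*9.012743/0.0576 ≈ 625.8849.
m = ceil(625.8849) = 626.

626


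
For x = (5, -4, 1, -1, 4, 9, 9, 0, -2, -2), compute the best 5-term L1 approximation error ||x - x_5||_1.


Sorted |x_i| descending: [9, 9, 5, 4, 4, 2, 2, 1, 1, 0]
Keep top 5: [9, 9, 5, 4, 4]
Tail entries: [2, 2, 1, 1, 0]
L1 error = sum of tail = 6.

6


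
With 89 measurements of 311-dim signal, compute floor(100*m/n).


100*m/n = 100*89/311 ≈ 28.6174.
floor = 28.

28


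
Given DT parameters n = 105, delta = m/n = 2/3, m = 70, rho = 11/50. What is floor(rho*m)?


m = 2/3*105 = 70.
rho = 11/50.
rho*m = 11/50*70 = 15.4.
k = floor(15.4) = 15.

15


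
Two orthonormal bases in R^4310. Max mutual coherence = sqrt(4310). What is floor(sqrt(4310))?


65^2 = 4225 <= 4310 < 4356 = 66^2, so 65 <= sqrt(4310) < 66.
floor(sqrt(4310)) = 65.

65


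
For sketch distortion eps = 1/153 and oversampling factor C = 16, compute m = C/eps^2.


1/eps = 153.
(1/eps)^2 = 23409.
m = 16*23409 = 374544.

374544


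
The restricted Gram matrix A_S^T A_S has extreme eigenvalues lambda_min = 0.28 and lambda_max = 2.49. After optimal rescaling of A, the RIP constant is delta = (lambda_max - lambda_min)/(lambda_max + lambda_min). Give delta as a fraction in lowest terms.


lambda_max - lambda_min = 2.49 - 0.28 = 2.21.
lambda_max + lambda_min = 2.49 + 0.28 = 2.77.
delta = 2.21/2.77 = 221/277.

221/277


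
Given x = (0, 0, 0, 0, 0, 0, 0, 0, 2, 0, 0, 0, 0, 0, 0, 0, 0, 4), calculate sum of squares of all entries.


Non-zero entries: [(8, 2), (17, 4)]
Squares: [4, 16]
||x||_2^2 = sum = 20.

20


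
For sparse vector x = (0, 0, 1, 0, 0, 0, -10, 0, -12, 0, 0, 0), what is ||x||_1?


Non-zero entries: [(2, 1), (6, -10), (8, -12)]
Absolute values: [1, 10, 12]
||x||_1 = sum = 23.

23


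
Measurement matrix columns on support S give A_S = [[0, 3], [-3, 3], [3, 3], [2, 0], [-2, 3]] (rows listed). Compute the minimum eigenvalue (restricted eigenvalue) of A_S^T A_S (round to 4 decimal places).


A_S^T A_S = [[26, -6], [-6, 36]].
trace = 62.
det = 900.
disc = trace^2 - 4*det = 3844 - 4*900 = 244.
sqrt(244) ≈ 15.620499.
lam_min = (62 - sqrt(244))/2 ≈ (62 - 15.620499)/2 = 23.1897505 ≈ 23.1898.

23.1898


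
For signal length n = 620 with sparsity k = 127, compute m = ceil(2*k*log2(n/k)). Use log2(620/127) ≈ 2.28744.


log2(n/k) = log2(620/127) ≈ 2.28744.
2*k*log2(n/k) ≈ 2*127*2.28744 = 581.00976.
m = ceil(581.00976) = 582.

582


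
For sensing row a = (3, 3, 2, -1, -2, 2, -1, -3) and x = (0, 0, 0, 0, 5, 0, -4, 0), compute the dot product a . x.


Non-zero terms: ['-2*5', '-1*-4']
Products: [-10, 4]
y = sum = -6.

-6


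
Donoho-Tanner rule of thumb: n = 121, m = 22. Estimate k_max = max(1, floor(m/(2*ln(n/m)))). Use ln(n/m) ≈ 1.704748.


n/m = 121/22 = 11/2.
ln(n/m) ≈ 1.704748.
2*ln(n/m) ≈ 3.409496.
m/(2*ln(n/m)) ≈ 22/3.409496 ≈ 6.4526.
floor = 6.
k_max = max(1, 6) = 6.

6


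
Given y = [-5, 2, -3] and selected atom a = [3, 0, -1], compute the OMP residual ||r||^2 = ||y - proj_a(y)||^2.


a^T a = 10.
a^T y = -12.
coeff = -12/10 = -6/5.
||r||^2 = 118/5.

118/5


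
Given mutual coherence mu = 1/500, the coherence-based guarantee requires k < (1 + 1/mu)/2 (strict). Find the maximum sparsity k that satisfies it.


1/mu = 500.
1 + 1/mu = 501.
(1 + 1/mu)/2 = 250.5 is not an integer, so k_max = floor(250.5) = 250.

250


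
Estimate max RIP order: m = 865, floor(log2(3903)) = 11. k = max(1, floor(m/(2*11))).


floor(log2(3903)) = 11.
2*11 = 22.
m/(2*floor(log2(n))) = 865/22 ≈ 39.3182.
floor = 39.
k = max(1, 39) = 39.

39


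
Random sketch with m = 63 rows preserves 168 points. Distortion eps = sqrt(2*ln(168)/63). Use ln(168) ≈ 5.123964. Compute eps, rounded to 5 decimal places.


ln(168) ≈ 5.123964.
2*ln(N)/m ≈ 2*5.123964/63 ≈ 0.16266552.
eps = sqrt(0.16266552) ≈ 0.4033181 ≈ 0.40332.

0.40332


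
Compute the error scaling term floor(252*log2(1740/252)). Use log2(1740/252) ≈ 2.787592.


log2(n/k) = log2(1740/252) ≈ 2.787592.
k*log2(n/k) ≈ 252*2.787592 = 702.473184.
floor(702.473184) = 702.

702


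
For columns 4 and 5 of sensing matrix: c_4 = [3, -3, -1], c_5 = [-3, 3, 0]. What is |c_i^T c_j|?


Inner product: 3*-3 + -3*3 + -1*0
Products: [-9, -9, 0]
Sum = -18.
|dot| = 18.

18


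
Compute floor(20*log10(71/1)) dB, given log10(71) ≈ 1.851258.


||x||/||e|| = 71/1 = 71.
log10(71) ≈ 1.851258.
20*log10(||x||/||e||) ≈ 20*1.851258 = 37.02516.
floor(37.02516) = 37.

37


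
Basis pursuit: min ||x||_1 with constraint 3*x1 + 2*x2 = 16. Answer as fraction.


Axis intercepts:
  x1 = 16/3, x2 = 0: L1 = 16/3
  x1 = 0, x2 = 8: L1 = 8
x* = (16/3, 0)
||x*||_1 = 16/3.

16/3


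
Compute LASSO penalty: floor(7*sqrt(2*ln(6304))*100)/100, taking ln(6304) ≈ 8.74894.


ln(6304) ≈ 8.74894.
2*ln(n) ≈ 17.49788.
sqrt(2*ln(n)) ≈ sqrt(17.49788) ≈ 4.183047.
lambda ≈ 7*4.183047 = 29.281329.
floor(lambda*100)/100 = 29.28.

29.28


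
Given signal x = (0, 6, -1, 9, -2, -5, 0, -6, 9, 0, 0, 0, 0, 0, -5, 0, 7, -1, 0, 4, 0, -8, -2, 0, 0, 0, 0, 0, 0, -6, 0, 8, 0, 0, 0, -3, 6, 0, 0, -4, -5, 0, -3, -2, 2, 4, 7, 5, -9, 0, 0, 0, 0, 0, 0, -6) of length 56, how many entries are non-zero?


Non-zero positions: [1, 2, 3, 4, 5, 7, 8, 14, 16, 17, 19, 21, 22, 29, 31, 35, 36, 39, 40, 42, 43, 44, 45, 46, 47, 48, 55].
Sparsity = 27.

27


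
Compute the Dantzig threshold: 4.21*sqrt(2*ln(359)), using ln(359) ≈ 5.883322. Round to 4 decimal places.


ln(359) ≈ 5.883322.
2*ln(n) ≈ 11.766644.
sqrt(2*ln(n)) ≈ sqrt(11.766644) ≈ 3.430254.
threshold ≈ 4.21*3.430254 = 14.44136934 ≈ 14.4414.

14.4414


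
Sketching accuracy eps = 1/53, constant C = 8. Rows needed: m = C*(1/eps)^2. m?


1/eps = 53.
(1/eps)^2 = 2809.
m = 8*2809 = 22472.

22472


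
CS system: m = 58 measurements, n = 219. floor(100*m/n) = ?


100*m/n = 100*58/219 ≈ 26.484.
floor = 26.

26


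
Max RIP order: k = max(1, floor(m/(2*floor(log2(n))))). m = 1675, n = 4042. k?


floor(log2(4042)) = 11.
2*11 = 22.
m/(2*floor(log2(n))) = 1675/22 ≈ 76.1364.
floor = 76.
k = max(1, 76) = 76.

76


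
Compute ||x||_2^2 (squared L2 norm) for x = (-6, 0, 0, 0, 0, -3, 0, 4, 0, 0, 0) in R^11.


Non-zero entries: [(0, -6), (5, -3), (7, 4)]
Squares: [36, 9, 16]
||x||_2^2 = sum = 61.

61


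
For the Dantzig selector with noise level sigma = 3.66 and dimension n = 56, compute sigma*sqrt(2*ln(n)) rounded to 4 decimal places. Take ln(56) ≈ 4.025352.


ln(56) ≈ 4.025352.
2*ln(n) ≈ 8.050704.
sqrt(2*ln(n)) ≈ sqrt(8.050704) ≈ 2.837376.
threshold ≈ 3.66*2.837376 = 10.38479616 ≈ 10.3848.

10.3848


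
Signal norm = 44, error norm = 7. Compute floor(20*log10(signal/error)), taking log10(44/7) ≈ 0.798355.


||x||/||e|| = 44/7.
log10(44/7) ≈ 0.798355.
20*log10(||x||/||e||) ≈ 20*0.798355 = 15.9671.
floor(15.9671) = 15.

15


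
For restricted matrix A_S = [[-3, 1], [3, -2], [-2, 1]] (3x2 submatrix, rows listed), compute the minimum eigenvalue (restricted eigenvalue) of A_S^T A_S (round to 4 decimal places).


A_S^T A_S = [[22, -11], [-11, 6]].
trace = 28.
det = 11.
disc = trace^2 - 4*det = 784 - 4*11 = 740.
sqrt(740) ≈ 27.202941.
lam_min = (28 - sqrt(740))/2 ≈ (28 - 27.202941)/2 = 0.3985295 ≈ 0.3985.

0.3985


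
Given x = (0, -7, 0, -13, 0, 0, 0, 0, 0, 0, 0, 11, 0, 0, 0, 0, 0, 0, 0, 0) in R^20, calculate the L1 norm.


Non-zero entries: [(1, -7), (3, -13), (11, 11)]
Absolute values: [7, 13, 11]
||x||_1 = sum = 31.

31


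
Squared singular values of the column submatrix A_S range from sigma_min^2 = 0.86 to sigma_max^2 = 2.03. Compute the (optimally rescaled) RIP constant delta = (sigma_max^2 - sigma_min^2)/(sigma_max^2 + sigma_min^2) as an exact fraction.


lambda_max - lambda_min = 2.03 - 0.86 = 1.17.
lambda_max + lambda_min = 2.03 + 0.86 = 2.89.
delta = 1.17/2.89 = 117/289.

117/289


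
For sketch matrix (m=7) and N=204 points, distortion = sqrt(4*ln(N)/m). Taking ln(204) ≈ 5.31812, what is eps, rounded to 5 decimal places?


ln(204) ≈ 5.31812.
4*ln(N)/m ≈ 4*5.31812/7 ≈ 3.03892571.
eps = sqrt(3.03892571) ≈ 1.7432515 ≈ 1.74325.

1.74325


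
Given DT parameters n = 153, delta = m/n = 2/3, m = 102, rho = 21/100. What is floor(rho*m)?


m = 2/3*153 = 102.
rho = 21/100.
rho*m = 21/100*102 = 21.42.
k = floor(21.42) = 21.

21


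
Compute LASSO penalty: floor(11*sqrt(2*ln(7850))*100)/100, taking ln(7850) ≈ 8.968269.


ln(7850) ≈ 8.968269.
2*ln(n) ≈ 17.936538.
sqrt(2*ln(n)) ≈ sqrt(17.936538) ≈ 4.235155.
lambda ≈ 11*4.235155 = 46.586705.
floor(lambda*100)/100 = 46.58.

46.58


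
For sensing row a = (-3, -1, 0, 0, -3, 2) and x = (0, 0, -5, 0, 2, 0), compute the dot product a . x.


Non-zero terms: ['0*-5', '-3*2']
Products: [0, -6]
y = sum = -6.

-6


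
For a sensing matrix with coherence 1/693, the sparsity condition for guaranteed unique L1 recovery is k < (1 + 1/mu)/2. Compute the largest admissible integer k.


1/mu = 693.
1 + 1/mu = 694.
(1 + 1/mu)/2 = 347 is an integer and the inequality is strict, so k_max = 347 - 1 = 346.

346


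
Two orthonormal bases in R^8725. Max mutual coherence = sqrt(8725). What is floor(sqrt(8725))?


93^2 = 8649 <= 8725 < 8836 = 94^2, so 93 <= sqrt(8725) < 94.
floor(sqrt(8725)) = 93.

93


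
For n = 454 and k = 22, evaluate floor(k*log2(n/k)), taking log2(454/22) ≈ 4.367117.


log2(n/k) = log2(454/22) ≈ 4.367117.
k*log2(n/k) ≈ 22*4.367117 = 96.076574.
floor(96.076574) = 96.

96


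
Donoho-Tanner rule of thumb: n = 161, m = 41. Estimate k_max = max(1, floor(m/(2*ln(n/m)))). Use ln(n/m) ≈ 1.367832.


n/m = 161/41.
ln(n/m) ≈ 1.367832.
2*ln(n/m) ≈ 2.735664.
m/(2*ln(n/m)) ≈ 41/2.735664 ≈ 14.9872.
floor = 14.
k_max = max(1, 14) = 14.

14


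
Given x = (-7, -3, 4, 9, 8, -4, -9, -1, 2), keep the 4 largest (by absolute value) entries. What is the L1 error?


Sorted |x_i| descending: [9, 9, 8, 7, 4, 4, 3, 2, 1]
Keep top 4: [9, 9, 8, 7]
Tail entries: [4, 4, 3, 2, 1]
L1 error = sum of tail = 14.

14


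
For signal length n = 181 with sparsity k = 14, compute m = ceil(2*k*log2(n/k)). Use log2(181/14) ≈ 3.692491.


log2(n/k) = log2(181/14) ≈ 3.692491.
2*k*log2(n/k) ≈ 2*14*3.692491 = 103.389748.
m = ceil(103.389748) = 104.

104


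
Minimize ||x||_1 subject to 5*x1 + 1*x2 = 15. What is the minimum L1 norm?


Axis intercepts:
  x1 = 3, x2 = 0: L1 = 3
  x1 = 0, x2 = 15: L1 = 15
x* = (3, 0)
||x*||_1 = 3.

3


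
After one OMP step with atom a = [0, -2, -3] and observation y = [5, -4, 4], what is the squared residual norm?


a^T a = 13.
a^T y = -4.
coeff = -4/13 = -4/13.
||r||^2 = 725/13.

725/13


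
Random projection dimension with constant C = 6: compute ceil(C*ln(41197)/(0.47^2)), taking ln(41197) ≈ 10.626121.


ln(41197) ≈ 10.626121.
eps^2 = 0.47^2 = 0.2209.
C*ln(N)/eps^2 ≈ 6*10.626121/0.2209 ≈ 288.6226.
m = ceil(288.6226) = 289.

289


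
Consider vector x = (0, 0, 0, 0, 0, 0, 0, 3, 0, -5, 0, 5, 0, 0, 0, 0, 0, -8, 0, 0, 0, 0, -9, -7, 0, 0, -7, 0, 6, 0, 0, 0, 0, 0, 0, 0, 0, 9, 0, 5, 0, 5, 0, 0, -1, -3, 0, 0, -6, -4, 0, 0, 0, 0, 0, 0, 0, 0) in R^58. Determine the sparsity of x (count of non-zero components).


Non-zero positions: [7, 9, 11, 17, 22, 23, 26, 28, 37, 39, 41, 44, 45, 48, 49].
Sparsity = 15.

15


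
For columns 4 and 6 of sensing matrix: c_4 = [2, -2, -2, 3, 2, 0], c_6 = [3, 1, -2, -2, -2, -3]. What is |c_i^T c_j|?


Inner product: 2*3 + -2*1 + -2*-2 + 3*-2 + 2*-2 + 0*-3
Products: [6, -2, 4, -6, -4, 0]
Sum = -2.
|dot| = 2.

2


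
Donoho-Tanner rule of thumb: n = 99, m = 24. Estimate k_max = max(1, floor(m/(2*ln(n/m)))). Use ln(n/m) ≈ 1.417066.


n/m = 99/24 = 33/8.
ln(n/m) ≈ 1.417066.
2*ln(n/m) ≈ 2.834132.
m/(2*ln(n/m)) ≈ 24/2.834132 ≈ 8.4682.
floor = 8.
k_max = max(1, 8) = 8.

8


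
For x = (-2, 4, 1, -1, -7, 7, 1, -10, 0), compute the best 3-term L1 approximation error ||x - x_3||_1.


Sorted |x_i| descending: [10, 7, 7, 4, 2, 1, 1, 1, 0]
Keep top 3: [10, 7, 7]
Tail entries: [4, 2, 1, 1, 1, 0]
L1 error = sum of tail = 9.

9


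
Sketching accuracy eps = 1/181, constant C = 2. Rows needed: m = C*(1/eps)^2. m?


1/eps = 181.
(1/eps)^2 = 32761.
m = 2*32761 = 65522.

65522


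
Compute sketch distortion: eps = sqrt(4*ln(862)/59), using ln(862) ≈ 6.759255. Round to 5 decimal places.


ln(862) ≈ 6.759255.
4*ln(N)/m ≈ 4*6.759255/59 ≈ 0.45825458.
eps = sqrt(0.45825458) ≈ 0.676945 ≈ 0.67695.

0.67695


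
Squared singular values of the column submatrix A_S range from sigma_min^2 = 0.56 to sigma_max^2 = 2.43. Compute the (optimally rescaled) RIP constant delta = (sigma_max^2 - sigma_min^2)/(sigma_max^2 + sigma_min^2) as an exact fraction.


lambda_max - lambda_min = 2.43 - 0.56 = 1.87.
lambda_max + lambda_min = 2.43 + 0.56 = 2.99.
delta = 1.87/2.99 = 187/299.

187/299
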